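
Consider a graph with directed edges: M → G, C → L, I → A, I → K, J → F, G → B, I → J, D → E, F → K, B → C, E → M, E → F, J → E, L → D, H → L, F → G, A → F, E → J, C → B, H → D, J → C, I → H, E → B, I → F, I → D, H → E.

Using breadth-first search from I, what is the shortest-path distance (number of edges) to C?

2

Level 0: I
Level 1: A, D, F, H, J, K
Level 2: C, E, G, L
Level 3: B, M
C first appears at level 2.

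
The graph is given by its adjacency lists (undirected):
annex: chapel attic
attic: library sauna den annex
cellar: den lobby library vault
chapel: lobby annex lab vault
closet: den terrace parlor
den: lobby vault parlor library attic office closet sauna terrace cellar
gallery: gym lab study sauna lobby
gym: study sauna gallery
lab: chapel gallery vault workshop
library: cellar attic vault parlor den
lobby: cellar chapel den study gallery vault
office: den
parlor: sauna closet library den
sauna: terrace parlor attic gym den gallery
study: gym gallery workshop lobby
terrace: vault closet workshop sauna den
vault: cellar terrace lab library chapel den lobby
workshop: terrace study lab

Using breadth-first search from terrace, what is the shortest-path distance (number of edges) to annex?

Level 0: terrace
Level 1: closet, den, sauna, vault, workshop
Level 2: attic, cellar, chapel, gallery, gym, lab, library, lobby, office, parlor, study
Level 3: annex
annex first appears at level 3.

3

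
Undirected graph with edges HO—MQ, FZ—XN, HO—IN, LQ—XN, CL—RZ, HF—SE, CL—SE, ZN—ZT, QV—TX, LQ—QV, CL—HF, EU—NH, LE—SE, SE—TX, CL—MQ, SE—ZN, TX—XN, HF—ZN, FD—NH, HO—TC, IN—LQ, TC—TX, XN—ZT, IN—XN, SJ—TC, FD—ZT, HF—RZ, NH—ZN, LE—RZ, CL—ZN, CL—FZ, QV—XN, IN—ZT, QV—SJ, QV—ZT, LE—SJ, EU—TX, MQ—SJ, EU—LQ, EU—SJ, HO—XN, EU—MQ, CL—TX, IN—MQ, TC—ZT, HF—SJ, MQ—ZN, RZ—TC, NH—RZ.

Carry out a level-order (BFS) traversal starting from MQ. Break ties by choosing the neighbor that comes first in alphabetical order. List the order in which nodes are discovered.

Visit MQ; enqueue CL, EU, HO, IN, SJ, ZN → queue [CL, EU, HO, IN, SJ, ZN]
Visit CL; enqueue FZ, HF, RZ, SE, TX → queue [EU, HO, IN, SJ, ZN, FZ, HF, RZ, SE, TX]
Visit EU; enqueue LQ, NH → queue [HO, IN, SJ, ZN, FZ, HF, RZ, SE, TX, LQ, NH]
Visit HO; enqueue TC, XN → queue [IN, SJ, ZN, FZ, HF, RZ, SE, TX, LQ, NH, TC, XN]
Visit IN; enqueue ZT → queue [SJ, ZN, FZ, HF, RZ, SE, TX, LQ, NH, TC, XN, ZT]
Visit SJ; enqueue LE, QV → queue [ZN, FZ, HF, RZ, SE, TX, LQ, NH, TC, XN, ZT, LE, QV]
Visit ZN → queue [FZ, HF, RZ, SE, TX, LQ, NH, TC, XN, ZT, LE, QV]
Visit FZ → queue [HF, RZ, SE, TX, LQ, NH, TC, XN, ZT, LE, QV]
Visit HF → queue [RZ, SE, TX, LQ, NH, TC, XN, ZT, LE, QV]
Visit RZ → queue [SE, TX, LQ, NH, TC, XN, ZT, LE, QV]
Visit SE → queue [TX, LQ, NH, TC, XN, ZT, LE, QV]
Visit TX → queue [LQ, NH, TC, XN, ZT, LE, QV]
Visit LQ → queue [NH, TC, XN, ZT, LE, QV]
Visit NH; enqueue FD → queue [TC, XN, ZT, LE, QV, FD]
Visit TC → queue [XN, ZT, LE, QV, FD]
Visit XN → queue [ZT, LE, QV, FD]
Visit ZT → queue [LE, QV, FD]
Visit LE → queue [QV, FD]
Visit QV → queue [FD]
Visit FD → queue []

MQ, CL, EU, HO, IN, SJ, ZN, FZ, HF, RZ, SE, TX, LQ, NH, TC, XN, ZT, LE, QV, FD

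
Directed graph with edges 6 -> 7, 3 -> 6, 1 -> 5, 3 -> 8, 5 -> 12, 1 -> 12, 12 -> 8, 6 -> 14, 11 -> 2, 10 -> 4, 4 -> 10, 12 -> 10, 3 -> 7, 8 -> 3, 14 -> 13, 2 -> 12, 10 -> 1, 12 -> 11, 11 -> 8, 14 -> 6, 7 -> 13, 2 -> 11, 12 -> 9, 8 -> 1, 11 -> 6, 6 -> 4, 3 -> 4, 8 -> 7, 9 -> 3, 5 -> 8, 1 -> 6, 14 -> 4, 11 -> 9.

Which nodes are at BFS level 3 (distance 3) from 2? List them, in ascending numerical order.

Level 0: 2
Level 1: 11, 12
Level 2: 6, 8, 9, 10
Level 3: 1, 3, 4, 7, 14
Level 4: 5, 13

1, 3, 4, 7, 14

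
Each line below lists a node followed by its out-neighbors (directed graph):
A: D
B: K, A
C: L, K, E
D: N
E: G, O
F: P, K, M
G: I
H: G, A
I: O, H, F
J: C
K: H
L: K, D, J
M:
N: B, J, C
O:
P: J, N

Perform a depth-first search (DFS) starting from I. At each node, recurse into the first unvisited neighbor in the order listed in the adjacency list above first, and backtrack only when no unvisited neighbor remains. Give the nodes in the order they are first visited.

I -> O -> H -> G -> A -> D -> N -> B -> K -> J -> C -> L -> E -> F -> P -> M

Visit I
I → O
I → H
H → G
H → A
A → D
D → N
N → B
B → K
N → J
J → C
C → L
C → E
I → F
F → P
F → M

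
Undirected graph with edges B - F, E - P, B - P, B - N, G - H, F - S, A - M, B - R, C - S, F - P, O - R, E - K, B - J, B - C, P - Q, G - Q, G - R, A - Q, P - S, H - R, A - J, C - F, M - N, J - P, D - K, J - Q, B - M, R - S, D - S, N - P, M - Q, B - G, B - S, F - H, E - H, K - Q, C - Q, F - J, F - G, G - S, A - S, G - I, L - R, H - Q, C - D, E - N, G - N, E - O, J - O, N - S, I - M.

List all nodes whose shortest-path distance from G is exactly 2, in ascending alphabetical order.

Level 0: G
Level 1: B, F, H, I, N, Q, R, S
Level 2: A, C, D, E, J, K, L, M, O, P

A, C, D, E, J, K, L, M, O, P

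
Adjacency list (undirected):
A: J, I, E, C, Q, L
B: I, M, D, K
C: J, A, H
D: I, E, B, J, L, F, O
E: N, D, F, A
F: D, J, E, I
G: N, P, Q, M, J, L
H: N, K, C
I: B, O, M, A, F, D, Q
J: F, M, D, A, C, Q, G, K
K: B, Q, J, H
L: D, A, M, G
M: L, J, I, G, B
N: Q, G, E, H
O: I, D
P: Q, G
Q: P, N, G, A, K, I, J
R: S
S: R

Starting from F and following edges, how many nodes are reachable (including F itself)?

17

BFS from F visits: F, D, J, E, I, B, L, O, M, A, C, Q, G, K, N, H, P
Reachable nodes: 17 of 19 total.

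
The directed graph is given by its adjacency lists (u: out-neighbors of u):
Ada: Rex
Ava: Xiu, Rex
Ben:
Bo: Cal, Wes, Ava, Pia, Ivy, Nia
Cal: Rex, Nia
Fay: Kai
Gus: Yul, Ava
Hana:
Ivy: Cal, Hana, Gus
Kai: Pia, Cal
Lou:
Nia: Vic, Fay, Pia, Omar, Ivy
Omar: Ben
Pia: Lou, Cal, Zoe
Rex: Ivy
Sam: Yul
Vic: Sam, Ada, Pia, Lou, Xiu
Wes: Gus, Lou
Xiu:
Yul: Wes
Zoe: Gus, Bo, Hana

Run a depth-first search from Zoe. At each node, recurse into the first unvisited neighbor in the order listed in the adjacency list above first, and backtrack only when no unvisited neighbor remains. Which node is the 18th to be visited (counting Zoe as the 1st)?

Visit Zoe
Zoe → Gus
Gus → Yul
Yul → Wes
Wes → Lou
Gus → Ava
Ava → Xiu
Ava → Rex
Rex → Ivy
Ivy → Cal
Cal → Nia
Nia → Vic
Vic → Sam
Vic → Ada
Vic → Pia
Nia → Fay
Fay → Kai
Nia → Omar
Omar → Ben
Ivy → Hana
Zoe → Bo

Visit order: Zoe, Gus, Yul, Wes, Lou, Ava, Xiu, Rex, Ivy, Cal, Nia, Vic, Sam, Ada, Pia, Fay, Kai, Omar, Ben, Hana, Bo

Omar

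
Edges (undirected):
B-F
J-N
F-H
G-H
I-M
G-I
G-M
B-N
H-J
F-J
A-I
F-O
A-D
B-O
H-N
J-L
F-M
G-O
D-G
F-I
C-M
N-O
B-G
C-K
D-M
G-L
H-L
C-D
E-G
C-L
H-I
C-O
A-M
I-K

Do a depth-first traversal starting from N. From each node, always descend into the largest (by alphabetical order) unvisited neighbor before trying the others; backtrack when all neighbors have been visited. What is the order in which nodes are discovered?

N -> O -> G -> M -> I -> K -> C -> L -> J -> H -> F -> B -> D -> A -> E

Visit N
N → O
O → G
G → M
M → I
I → K
K → C
C → L
L → J
J → H
H → F
F → B
C → D
D → A
G → E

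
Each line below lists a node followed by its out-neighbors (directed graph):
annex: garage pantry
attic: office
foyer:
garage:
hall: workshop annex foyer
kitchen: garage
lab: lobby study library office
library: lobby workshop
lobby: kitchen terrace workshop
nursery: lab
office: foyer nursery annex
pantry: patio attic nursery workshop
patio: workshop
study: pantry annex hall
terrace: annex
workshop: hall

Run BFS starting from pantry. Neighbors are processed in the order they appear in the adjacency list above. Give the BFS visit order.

pantry, patio, attic, nursery, workshop, office, lab, hall, foyer, annex, lobby, study, library, garage, kitchen, terrace

Visit pantry; enqueue patio, attic, nursery, workshop → queue [patio, attic, nursery, workshop]
Visit patio → queue [attic, nursery, workshop]
Visit attic; enqueue office → queue [nursery, workshop, office]
Visit nursery; enqueue lab → queue [workshop, office, lab]
Visit workshop; enqueue hall → queue [office, lab, hall]
Visit office; enqueue foyer, annex → queue [lab, hall, foyer, annex]
Visit lab; enqueue lobby, study, library → queue [hall, foyer, annex, lobby, study, library]
Visit hall → queue [foyer, annex, lobby, study, library]
Visit foyer → queue [annex, lobby, study, library]
Visit annex; enqueue garage → queue [lobby, study, library, garage]
Visit lobby; enqueue kitchen, terrace → queue [study, library, garage, kitchen, terrace]
Visit study → queue [library, garage, kitchen, terrace]
Visit library → queue [garage, kitchen, terrace]
Visit garage → queue [kitchen, terrace]
Visit kitchen → queue [terrace]
Visit terrace → queue []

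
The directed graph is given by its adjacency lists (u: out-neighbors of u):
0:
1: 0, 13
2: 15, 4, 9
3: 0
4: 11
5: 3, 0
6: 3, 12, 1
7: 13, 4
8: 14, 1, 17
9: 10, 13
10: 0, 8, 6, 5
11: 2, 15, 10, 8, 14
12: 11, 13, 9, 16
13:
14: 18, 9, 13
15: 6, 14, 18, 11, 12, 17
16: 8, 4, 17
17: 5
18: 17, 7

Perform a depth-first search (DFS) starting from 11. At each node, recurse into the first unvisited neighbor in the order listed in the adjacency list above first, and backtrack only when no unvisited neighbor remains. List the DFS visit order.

Visit 11
11 → 2
2 → 15
15 → 6
6 → 3
3 → 0
6 → 12
12 → 13
12 → 9
9 → 10
10 → 8
8 → 14
14 → 18
18 → 17
17 → 5
18 → 7
7 → 4
8 → 1
12 → 16

11 2 15 6 3 0 12 13 9 10 8 14 18 17 5 7 4 1 16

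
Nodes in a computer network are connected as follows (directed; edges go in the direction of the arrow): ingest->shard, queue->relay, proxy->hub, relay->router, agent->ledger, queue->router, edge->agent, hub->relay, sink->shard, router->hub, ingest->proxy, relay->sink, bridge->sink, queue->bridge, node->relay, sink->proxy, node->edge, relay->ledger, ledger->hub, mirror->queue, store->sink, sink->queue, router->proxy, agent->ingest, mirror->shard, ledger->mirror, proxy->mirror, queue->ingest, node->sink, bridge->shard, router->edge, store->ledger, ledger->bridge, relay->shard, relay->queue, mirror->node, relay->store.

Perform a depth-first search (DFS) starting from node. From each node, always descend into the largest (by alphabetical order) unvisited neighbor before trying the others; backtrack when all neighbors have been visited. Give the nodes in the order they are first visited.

node -> sink -> shard -> queue -> router -> proxy -> mirror -> hub -> relay -> store -> ledger -> bridge -> edge -> agent -> ingest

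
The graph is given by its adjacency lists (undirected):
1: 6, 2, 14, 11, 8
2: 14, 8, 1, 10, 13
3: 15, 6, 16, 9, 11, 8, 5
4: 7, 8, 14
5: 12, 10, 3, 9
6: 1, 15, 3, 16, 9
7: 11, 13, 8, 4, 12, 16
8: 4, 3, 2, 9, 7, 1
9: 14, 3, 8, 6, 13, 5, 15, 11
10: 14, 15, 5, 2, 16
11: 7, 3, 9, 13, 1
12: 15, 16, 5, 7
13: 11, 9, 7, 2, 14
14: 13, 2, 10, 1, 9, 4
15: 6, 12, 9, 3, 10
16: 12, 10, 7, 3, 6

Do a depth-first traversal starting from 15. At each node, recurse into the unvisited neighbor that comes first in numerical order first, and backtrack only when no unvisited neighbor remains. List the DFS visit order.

15 3 5 9 6 1 2 8 4 7 11 13 14 10 16 12

Visit 15
15 → 3
3 → 5
5 → 9
9 → 6
6 → 1
1 → 2
2 → 8
8 → 4
4 → 7
7 → 11
11 → 13
13 → 14
14 → 10
10 → 16
16 → 12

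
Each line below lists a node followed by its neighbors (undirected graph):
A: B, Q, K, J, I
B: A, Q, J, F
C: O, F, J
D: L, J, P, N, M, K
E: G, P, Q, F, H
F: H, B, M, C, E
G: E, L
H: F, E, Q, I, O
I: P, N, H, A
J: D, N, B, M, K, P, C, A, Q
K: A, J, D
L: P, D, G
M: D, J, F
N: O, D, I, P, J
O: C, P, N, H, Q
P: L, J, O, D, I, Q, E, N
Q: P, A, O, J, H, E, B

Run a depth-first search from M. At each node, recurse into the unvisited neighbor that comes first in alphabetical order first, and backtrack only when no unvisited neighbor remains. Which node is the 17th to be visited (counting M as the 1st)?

K

Visit M
M → D
D → J
J → A
A → B
B → F
F → C
C → O
O → H
H → E
E → G
G → L
L → P
P → I
I → N
P → Q
A → K

Visit order: M, D, J, A, B, F, C, O, H, E, G, L, P, I, N, Q, K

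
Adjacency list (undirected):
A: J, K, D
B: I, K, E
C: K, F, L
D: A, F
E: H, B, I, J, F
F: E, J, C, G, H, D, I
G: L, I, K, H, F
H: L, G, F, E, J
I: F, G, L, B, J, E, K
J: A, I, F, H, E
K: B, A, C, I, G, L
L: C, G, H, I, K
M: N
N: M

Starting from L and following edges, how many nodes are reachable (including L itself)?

12

BFS from L visits: L, C, G, H, I, K, F, E, J, B, A, D
Reachable nodes: 12 of 14 total.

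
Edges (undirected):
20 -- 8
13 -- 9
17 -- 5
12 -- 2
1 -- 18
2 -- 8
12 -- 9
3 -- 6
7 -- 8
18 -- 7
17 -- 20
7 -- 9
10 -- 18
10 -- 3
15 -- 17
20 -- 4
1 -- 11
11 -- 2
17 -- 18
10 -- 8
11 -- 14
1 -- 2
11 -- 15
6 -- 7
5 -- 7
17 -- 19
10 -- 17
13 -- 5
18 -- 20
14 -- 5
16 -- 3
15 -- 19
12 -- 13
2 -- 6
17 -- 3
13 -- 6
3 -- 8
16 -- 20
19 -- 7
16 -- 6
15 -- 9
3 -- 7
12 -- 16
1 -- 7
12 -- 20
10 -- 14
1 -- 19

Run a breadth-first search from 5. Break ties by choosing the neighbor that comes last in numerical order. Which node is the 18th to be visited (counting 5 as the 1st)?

Visit 5; enqueue 17, 14, 13, 7 → queue [17, 14, 13, 7]
Visit 17; enqueue 20, 19, 18, 15, 10, 3 → queue [14, 13, 7, 20, 19, 18, 15, 10, 3]
Visit 14; enqueue 11 → queue [13, 7, 20, 19, 18, 15, 10, 3, 11]
Visit 13; enqueue 12, 9, 6 → queue [7, 20, 19, 18, 15, 10, 3, 11, 12, 9, 6]
Visit 7; enqueue 8, 1 → queue [20, 19, 18, 15, 10, 3, 11, 12, 9, 6, 8, 1]
Visit 20; enqueue 16, 4 → queue [19, 18, 15, 10, 3, 11, 12, 9, 6, 8, 1, 16, 4]
Visit 19 → queue [18, 15, 10, 3, 11, 12, 9, 6, 8, 1, 16, 4]
Visit 18 → queue [15, 10, 3, 11, 12, 9, 6, 8, 1, 16, 4]
Visit 15 → queue [10, 3, 11, 12, 9, 6, 8, 1, 16, 4]
Visit 10 → queue [3, 11, 12, 9, 6, 8, 1, 16, 4]
Visit 3 → queue [11, 12, 9, 6, 8, 1, 16, 4]
Visit 11; enqueue 2 → queue [12, 9, 6, 8, 1, 16, 4, 2]
Visit 12 → queue [9, 6, 8, 1, 16, 4, 2]
Visit 9 → queue [6, 8, 1, 16, 4, 2]
Visit 6 → queue [8, 1, 16, 4, 2]
Visit 8 → queue [1, 16, 4, 2]
Visit 1 → queue [16, 4, 2]
Visit 16 → queue [4, 2]
Visit 4 → queue [2]
Visit 2 → queue []

Visit order: 5, 17, 14, 13, 7, 20, 19, 18, 15, 10, 3, 11, 12, 9, 6, 8, 1, 16, 4, 2

16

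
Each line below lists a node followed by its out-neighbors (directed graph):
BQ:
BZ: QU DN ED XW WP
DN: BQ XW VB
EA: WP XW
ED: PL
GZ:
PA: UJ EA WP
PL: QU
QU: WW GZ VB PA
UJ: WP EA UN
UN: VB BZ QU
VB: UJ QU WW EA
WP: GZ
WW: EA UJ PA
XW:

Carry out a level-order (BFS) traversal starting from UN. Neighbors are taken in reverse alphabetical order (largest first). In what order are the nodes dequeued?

Visit UN; enqueue VB, QU, BZ → queue [VB, QU, BZ]
Visit VB; enqueue WW, UJ, EA → queue [QU, BZ, WW, UJ, EA]
Visit QU; enqueue PA, GZ → queue [BZ, WW, UJ, EA, PA, GZ]
Visit BZ; enqueue XW, WP, ED, DN → queue [WW, UJ, EA, PA, GZ, XW, WP, ED, DN]
Visit WW → queue [UJ, EA, PA, GZ, XW, WP, ED, DN]
Visit UJ → queue [EA, PA, GZ, XW, WP, ED, DN]
Visit EA → queue [PA, GZ, XW, WP, ED, DN]
Visit PA → queue [GZ, XW, WP, ED, DN]
Visit GZ → queue [XW, WP, ED, DN]
Visit XW → queue [WP, ED, DN]
Visit WP → queue [ED, DN]
Visit ED; enqueue PL → queue [DN, PL]
Visit DN; enqueue BQ → queue [PL, BQ]
Visit PL → queue [BQ]
Visit BQ → queue []

UN → VB → QU → BZ → WW → UJ → EA → PA → GZ → XW → WP → ED → DN → PL → BQ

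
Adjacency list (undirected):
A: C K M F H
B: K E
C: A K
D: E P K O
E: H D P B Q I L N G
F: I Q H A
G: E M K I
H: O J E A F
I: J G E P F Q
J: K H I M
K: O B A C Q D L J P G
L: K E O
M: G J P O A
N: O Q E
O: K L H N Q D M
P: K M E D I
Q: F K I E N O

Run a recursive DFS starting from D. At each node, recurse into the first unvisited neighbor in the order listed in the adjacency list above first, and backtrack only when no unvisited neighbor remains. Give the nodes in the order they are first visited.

Visit D
D → E
E → H
H → O
O → K
K → B
K → A
A → C
A → M
M → G
G → I
I → J
I → P
I → F
F → Q
Q → N
K → L

D → E → H → O → K → B → A → C → M → G → I → J → P → F → Q → N → L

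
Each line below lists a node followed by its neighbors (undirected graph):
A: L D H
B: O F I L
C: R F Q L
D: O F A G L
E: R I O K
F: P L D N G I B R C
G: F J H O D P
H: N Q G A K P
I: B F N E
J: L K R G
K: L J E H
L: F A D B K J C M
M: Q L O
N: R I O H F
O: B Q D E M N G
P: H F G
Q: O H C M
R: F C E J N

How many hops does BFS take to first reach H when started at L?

Level 0: L
Level 1: A, B, C, D, F, J, K, M
Level 2: E, G, H, I, N, O, P, Q, R
H first appears at level 2.

2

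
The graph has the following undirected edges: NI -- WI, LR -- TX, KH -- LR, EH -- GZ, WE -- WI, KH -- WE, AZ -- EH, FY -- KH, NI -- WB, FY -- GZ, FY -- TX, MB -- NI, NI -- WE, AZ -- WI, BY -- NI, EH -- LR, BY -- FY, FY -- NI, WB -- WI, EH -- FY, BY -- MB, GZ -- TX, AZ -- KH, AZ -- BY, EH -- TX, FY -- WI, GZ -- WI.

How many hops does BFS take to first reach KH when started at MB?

3

Level 0: MB
Level 1: BY, NI
Level 2: AZ, FY, WB, WE, WI
Level 3: EH, GZ, KH, TX
Level 4: LR
KH first appears at level 3.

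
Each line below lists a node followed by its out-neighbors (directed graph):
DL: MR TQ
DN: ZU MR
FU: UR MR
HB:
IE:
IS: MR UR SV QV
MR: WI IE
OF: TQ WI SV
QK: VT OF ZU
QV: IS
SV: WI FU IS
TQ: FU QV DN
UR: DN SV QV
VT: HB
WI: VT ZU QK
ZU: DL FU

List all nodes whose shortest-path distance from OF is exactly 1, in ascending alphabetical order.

SV, TQ, WI

Level 0: OF
Level 1: SV, TQ, WI
Level 2: DN, FU, IS, QK, QV, VT, ZU
Level 3: DL, HB, MR, UR
Level 4: IE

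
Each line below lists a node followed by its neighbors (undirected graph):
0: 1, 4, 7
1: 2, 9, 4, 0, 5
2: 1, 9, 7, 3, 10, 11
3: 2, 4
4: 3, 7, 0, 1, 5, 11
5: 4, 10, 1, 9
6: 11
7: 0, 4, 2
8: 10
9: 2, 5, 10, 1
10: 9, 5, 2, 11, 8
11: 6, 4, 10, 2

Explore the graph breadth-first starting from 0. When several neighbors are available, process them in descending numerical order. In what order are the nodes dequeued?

0, 7, 4, 1, 2, 11, 5, 3, 9, 10, 6, 8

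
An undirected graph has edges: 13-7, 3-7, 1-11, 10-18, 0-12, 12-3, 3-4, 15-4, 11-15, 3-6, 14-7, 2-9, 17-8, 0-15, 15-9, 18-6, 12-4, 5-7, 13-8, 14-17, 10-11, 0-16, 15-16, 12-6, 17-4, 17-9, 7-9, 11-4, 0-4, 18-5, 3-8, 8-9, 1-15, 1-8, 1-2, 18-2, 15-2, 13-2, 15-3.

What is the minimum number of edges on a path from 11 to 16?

2

Level 0: 11
Level 1: 1, 4, 10, 15
Level 2: 0, 2, 3, 8, 9, 12, 16, 17, 18
Level 3: 5, 6, 7, 13, 14
16 first appears at level 2.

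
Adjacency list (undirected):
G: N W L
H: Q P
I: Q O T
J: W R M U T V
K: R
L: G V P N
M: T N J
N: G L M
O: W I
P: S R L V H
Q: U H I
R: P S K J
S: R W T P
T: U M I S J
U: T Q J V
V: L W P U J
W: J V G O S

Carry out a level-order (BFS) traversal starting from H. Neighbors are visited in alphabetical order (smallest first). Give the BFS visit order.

H, P, Q, L, R, S, V, I, U, G, N, J, K, T, W, O, M

Visit H; enqueue P, Q → queue [P, Q]
Visit P; enqueue L, R, S, V → queue [Q, L, R, S, V]
Visit Q; enqueue I, U → queue [L, R, S, V, I, U]
Visit L; enqueue G, N → queue [R, S, V, I, U, G, N]
Visit R; enqueue J, K → queue [S, V, I, U, G, N, J, K]
Visit S; enqueue T, W → queue [V, I, U, G, N, J, K, T, W]
Visit V → queue [I, U, G, N, J, K, T, W]
Visit I; enqueue O → queue [U, G, N, J, K, T, W, O]
Visit U → queue [G, N, J, K, T, W, O]
Visit G → queue [N, J, K, T, W, O]
Visit N; enqueue M → queue [J, K, T, W, O, M]
Visit J → queue [K, T, W, O, M]
Visit K → queue [T, W, O, M]
Visit T → queue [W, O, M]
Visit W → queue [O, M]
Visit O → queue [M]
Visit M → queue []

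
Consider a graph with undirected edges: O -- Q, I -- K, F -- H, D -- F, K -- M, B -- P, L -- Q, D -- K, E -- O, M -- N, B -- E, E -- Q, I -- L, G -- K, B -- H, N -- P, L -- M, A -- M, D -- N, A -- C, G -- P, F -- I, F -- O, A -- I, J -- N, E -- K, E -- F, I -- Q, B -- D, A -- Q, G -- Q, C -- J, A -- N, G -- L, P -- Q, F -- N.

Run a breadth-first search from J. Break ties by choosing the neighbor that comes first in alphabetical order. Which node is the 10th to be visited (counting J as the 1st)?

Q

Visit J; enqueue C, N → queue [C, N]
Visit C; enqueue A → queue [N, A]
Visit N; enqueue D, F, M, P → queue [A, D, F, M, P]
Visit A; enqueue I, Q → queue [D, F, M, P, I, Q]
Visit D; enqueue B, K → queue [F, M, P, I, Q, B, K]
Visit F; enqueue E, H, O → queue [M, P, I, Q, B, K, E, H, O]
Visit M; enqueue L → queue [P, I, Q, B, K, E, H, O, L]
Visit P; enqueue G → queue [I, Q, B, K, E, H, O, L, G]
Visit I → queue [Q, B, K, E, H, O, L, G]
Visit Q → queue [B, K, E, H, O, L, G]
Visit B → queue [K, E, H, O, L, G]
Visit K → queue [E, H, O, L, G]
Visit E → queue [H, O, L, G]
Visit H → queue [O, L, G]
Visit O → queue [L, G]
Visit L → queue [G]
Visit G → queue []

Visit order: J, C, N, A, D, F, M, P, I, Q, B, K, E, H, O, L, G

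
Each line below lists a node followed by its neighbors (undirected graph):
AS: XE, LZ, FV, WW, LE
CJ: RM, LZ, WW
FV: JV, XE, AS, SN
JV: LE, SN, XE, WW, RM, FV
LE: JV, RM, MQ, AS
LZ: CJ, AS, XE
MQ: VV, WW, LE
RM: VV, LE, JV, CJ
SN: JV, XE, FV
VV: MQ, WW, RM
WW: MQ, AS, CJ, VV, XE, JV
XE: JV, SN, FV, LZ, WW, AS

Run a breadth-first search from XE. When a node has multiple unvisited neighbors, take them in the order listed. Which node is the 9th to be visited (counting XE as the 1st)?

RM

Visit XE; enqueue JV, SN, FV, LZ, WW, AS → queue [JV, SN, FV, LZ, WW, AS]
Visit JV; enqueue LE, RM → queue [SN, FV, LZ, WW, AS, LE, RM]
Visit SN → queue [FV, LZ, WW, AS, LE, RM]
Visit FV → queue [LZ, WW, AS, LE, RM]
Visit LZ; enqueue CJ → queue [WW, AS, LE, RM, CJ]
Visit WW; enqueue MQ, VV → queue [AS, LE, RM, CJ, MQ, VV]
Visit AS → queue [LE, RM, CJ, MQ, VV]
Visit LE → queue [RM, CJ, MQ, VV]
Visit RM → queue [CJ, MQ, VV]
Visit CJ → queue [MQ, VV]
Visit MQ → queue [VV]
Visit VV → queue []

Visit order: XE, JV, SN, FV, LZ, WW, AS, LE, RM, CJ, MQ, VV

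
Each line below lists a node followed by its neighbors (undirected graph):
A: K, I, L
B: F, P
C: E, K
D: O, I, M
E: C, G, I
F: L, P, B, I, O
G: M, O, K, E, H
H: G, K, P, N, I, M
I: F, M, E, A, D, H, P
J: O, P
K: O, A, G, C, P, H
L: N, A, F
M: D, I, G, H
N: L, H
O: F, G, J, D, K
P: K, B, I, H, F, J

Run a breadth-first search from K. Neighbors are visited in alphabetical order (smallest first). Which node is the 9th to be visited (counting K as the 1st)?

Visit K; enqueue A, C, G, H, O, P → queue [A, C, G, H, O, P]
Visit A; enqueue I, L → queue [C, G, H, O, P, I, L]
Visit C; enqueue E → queue [G, H, O, P, I, L, E]
Visit G; enqueue M → queue [H, O, P, I, L, E, M]
Visit H; enqueue N → queue [O, P, I, L, E, M, N]
Visit O; enqueue D, F, J → queue [P, I, L, E, M, N, D, F, J]
Visit P; enqueue B → queue [I, L, E, M, N, D, F, J, B]
Visit I → queue [L, E, M, N, D, F, J, B]
Visit L → queue [E, M, N, D, F, J, B]
Visit E → queue [M, N, D, F, J, B]
Visit M → queue [N, D, F, J, B]
Visit N → queue [D, F, J, B]
Visit D → queue [F, J, B]
Visit F → queue [J, B]
Visit J → queue [B]
Visit B → queue []

Visit order: K, A, C, G, H, O, P, I, L, E, M, N, D, F, J, B

L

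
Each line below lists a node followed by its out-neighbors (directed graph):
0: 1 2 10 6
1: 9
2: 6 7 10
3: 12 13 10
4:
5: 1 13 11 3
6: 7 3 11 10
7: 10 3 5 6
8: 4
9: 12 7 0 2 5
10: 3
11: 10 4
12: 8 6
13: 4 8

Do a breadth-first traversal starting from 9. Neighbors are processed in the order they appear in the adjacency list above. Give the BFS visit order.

Visit 9; enqueue 12, 7, 0, 2, 5 → queue [12, 7, 0, 2, 5]
Visit 12; enqueue 8, 6 → queue [7, 0, 2, 5, 8, 6]
Visit 7; enqueue 10, 3 → queue [0, 2, 5, 8, 6, 10, 3]
Visit 0; enqueue 1 → queue [2, 5, 8, 6, 10, 3, 1]
Visit 2 → queue [5, 8, 6, 10, 3, 1]
Visit 5; enqueue 13, 11 → queue [8, 6, 10, 3, 1, 13, 11]
Visit 8; enqueue 4 → queue [6, 10, 3, 1, 13, 11, 4]
Visit 6 → queue [10, 3, 1, 13, 11, 4]
Visit 10 → queue [3, 1, 13, 11, 4]
Visit 3 → queue [1, 13, 11, 4]
Visit 1 → queue [13, 11, 4]
Visit 13 → queue [11, 4]
Visit 11 → queue [4]
Visit 4 → queue []

9 12 7 0 2 5 8 6 10 3 1 13 11 4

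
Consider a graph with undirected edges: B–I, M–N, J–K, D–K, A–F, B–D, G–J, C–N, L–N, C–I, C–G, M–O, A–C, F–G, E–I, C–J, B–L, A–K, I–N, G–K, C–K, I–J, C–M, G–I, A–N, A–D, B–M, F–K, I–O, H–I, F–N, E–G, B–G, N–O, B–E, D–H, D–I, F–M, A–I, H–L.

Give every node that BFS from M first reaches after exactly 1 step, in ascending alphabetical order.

Level 0: M
Level 1: B, C, F, N, O
Level 2: A, D, E, G, I, J, K, L
Level 3: H

B, C, F, N, O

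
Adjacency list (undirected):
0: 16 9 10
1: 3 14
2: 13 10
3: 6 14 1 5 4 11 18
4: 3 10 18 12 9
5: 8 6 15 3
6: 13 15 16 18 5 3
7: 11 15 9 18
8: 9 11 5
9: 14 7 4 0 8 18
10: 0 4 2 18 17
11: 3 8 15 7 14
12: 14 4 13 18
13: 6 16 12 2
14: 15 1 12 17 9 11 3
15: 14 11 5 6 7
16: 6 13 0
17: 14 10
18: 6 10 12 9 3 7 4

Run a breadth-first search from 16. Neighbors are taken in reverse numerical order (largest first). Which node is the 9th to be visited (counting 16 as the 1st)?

Visit 16; enqueue 13, 6, 0 → queue [13, 6, 0]
Visit 13; enqueue 12, 2 → queue [6, 0, 12, 2]
Visit 6; enqueue 18, 15, 5, 3 → queue [0, 12, 2, 18, 15, 5, 3]
Visit 0; enqueue 10, 9 → queue [12, 2, 18, 15, 5, 3, 10, 9]
Visit 12; enqueue 14, 4 → queue [2, 18, 15, 5, 3, 10, 9, 14, 4]
Visit 2 → queue [18, 15, 5, 3, 10, 9, 14, 4]
Visit 18; enqueue 7 → queue [15, 5, 3, 10, 9, 14, 4, 7]
Visit 15; enqueue 11 → queue [5, 3, 10, 9, 14, 4, 7, 11]
Visit 5; enqueue 8 → queue [3, 10, 9, 14, 4, 7, 11, 8]
Visit 3; enqueue 1 → queue [10, 9, 14, 4, 7, 11, 8, 1]
Visit 10; enqueue 17 → queue [9, 14, 4, 7, 11, 8, 1, 17]
Visit 9 → queue [14, 4, 7, 11, 8, 1, 17]
Visit 14 → queue [4, 7, 11, 8, 1, 17]
Visit 4 → queue [7, 11, 8, 1, 17]
Visit 7 → queue [11, 8, 1, 17]
Visit 11 → queue [8, 1, 17]
Visit 8 → queue [1, 17]
Visit 1 → queue [17]
Visit 17 → queue []

Visit order: 16, 13, 6, 0, 12, 2, 18, 15, 5, 3, 10, 9, 14, 4, 7, 11, 8, 1, 17

5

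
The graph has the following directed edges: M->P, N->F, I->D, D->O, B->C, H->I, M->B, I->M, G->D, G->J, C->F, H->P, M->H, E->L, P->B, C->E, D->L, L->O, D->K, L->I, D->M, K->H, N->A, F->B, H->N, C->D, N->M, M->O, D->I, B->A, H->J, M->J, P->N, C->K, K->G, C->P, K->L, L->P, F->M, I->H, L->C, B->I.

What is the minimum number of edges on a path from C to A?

Level 0: C
Level 1: D, E, F, K, P
Level 2: B, G, H, I, L, M, N, O
Level 3: A, J
A first appears at level 3.

3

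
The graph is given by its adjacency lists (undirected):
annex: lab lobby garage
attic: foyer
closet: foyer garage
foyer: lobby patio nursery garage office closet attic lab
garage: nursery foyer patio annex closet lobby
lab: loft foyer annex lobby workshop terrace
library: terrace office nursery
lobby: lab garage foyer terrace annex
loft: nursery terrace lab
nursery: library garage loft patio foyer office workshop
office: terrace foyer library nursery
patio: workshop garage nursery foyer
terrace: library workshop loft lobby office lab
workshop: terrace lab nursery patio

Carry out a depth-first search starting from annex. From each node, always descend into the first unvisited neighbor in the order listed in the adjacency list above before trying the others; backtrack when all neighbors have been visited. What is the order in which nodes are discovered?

Visit annex
annex → lab
lab → loft
loft → nursery
nursery → library
library → terrace
terrace → workshop
workshop → patio
patio → garage
garage → foyer
foyer → lobby
foyer → office
foyer → closet
foyer → attic

annex, lab, loft, nursery, library, terrace, workshop, patio, garage, foyer, lobby, office, closet, attic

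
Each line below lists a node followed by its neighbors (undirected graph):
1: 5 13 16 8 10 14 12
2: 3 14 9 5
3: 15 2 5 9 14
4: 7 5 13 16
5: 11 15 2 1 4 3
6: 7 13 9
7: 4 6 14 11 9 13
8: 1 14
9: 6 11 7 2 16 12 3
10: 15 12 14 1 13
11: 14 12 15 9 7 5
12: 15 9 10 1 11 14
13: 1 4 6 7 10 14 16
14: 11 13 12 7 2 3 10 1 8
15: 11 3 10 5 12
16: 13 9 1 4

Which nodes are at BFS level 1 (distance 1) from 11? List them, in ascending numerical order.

5, 7, 9, 12, 14, 15

Level 0: 11
Level 1: 5, 7, 9, 12, 14, 15
Level 2: 1, 2, 3, 4, 6, 8, 10, 13, 16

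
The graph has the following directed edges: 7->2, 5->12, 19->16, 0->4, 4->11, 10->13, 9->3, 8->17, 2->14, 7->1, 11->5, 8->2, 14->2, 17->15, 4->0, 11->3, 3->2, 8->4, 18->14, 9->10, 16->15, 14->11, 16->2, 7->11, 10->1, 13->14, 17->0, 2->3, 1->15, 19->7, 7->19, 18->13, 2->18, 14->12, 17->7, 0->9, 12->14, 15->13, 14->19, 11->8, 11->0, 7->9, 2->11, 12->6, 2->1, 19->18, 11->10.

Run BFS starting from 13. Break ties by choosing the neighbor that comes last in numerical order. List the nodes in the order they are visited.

13, 14, 19, 12, 11, 2, 18, 16, 7, 6, 10, 8, 5, 3, 0, 1, 15, 9, 17, 4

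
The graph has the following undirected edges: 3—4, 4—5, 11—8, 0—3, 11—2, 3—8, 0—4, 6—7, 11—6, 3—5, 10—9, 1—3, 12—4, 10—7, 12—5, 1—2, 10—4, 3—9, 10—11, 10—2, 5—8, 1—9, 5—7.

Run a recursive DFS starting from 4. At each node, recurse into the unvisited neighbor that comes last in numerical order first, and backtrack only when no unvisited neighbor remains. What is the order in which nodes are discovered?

4 → 12 → 5 → 8 → 11 → 10 → 9 → 3 → 1 → 2 → 0 → 7 → 6

Visit 4
4 → 12
12 → 5
5 → 8
8 → 11
11 → 10
10 → 9
9 → 3
3 → 1
1 → 2
3 → 0
10 → 7
7 → 6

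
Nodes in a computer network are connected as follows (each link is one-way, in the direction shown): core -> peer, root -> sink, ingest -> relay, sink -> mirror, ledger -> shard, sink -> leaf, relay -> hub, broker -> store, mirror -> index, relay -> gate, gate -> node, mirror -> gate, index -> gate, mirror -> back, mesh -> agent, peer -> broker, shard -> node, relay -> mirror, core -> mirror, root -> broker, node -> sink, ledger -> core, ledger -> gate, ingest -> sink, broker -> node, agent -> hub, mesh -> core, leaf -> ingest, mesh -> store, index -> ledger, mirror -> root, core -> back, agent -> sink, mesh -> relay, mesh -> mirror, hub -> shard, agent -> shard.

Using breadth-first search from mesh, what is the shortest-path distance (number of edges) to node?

3

Level 0: mesh
Level 1: agent, core, mirror, relay, store
Level 2: back, gate, hub, index, peer, root, shard, sink
Level 3: broker, leaf, ledger, node
Level 4: ingest
node first appears at level 3.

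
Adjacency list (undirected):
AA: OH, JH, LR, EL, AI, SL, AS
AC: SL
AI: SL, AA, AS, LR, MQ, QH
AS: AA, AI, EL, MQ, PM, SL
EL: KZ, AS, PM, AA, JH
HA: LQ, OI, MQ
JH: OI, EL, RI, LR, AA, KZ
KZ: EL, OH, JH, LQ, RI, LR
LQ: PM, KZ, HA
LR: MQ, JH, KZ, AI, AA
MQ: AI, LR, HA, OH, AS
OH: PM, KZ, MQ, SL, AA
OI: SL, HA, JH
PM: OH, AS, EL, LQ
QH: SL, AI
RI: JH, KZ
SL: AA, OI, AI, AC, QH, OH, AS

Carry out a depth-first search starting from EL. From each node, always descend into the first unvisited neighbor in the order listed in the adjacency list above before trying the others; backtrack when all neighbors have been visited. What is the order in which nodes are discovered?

EL, KZ, OH, PM, AS, AA, JH, OI, SL, AI, LR, MQ, HA, LQ, QH, AC, RI

Visit EL
EL → KZ
KZ → OH
OH → PM
PM → AS
AS → AA
AA → JH
JH → OI
OI → SL
SL → AI
AI → LR
LR → MQ
MQ → HA
HA → LQ
AI → QH
SL → AC
JH → RI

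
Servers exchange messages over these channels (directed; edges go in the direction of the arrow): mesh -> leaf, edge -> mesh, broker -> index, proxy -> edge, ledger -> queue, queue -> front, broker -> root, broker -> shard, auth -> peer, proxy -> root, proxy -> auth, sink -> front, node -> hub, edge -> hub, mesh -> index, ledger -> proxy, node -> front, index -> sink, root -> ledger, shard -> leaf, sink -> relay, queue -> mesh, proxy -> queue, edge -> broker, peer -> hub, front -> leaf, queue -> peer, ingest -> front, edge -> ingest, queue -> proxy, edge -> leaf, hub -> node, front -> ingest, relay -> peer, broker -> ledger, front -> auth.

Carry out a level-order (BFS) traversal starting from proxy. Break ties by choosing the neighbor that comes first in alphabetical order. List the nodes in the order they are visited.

Visit proxy; enqueue auth, edge, queue, root → queue [auth, edge, queue, root]
Visit auth; enqueue peer → queue [edge, queue, root, peer]
Visit edge; enqueue broker, hub, ingest, leaf, mesh → queue [queue, root, peer, broker, hub, ingest, leaf, mesh]
Visit queue; enqueue front → queue [root, peer, broker, hub, ingest, leaf, mesh, front]
Visit root; enqueue ledger → queue [peer, broker, hub, ingest, leaf, mesh, front, ledger]
Visit peer → queue [broker, hub, ingest, leaf, mesh, front, ledger]
Visit broker; enqueue index, shard → queue [hub, ingest, leaf, mesh, front, ledger, index, shard]
Visit hub; enqueue node → queue [ingest, leaf, mesh, front, ledger, index, shard, node]
Visit ingest → queue [leaf, mesh, front, ledger, index, shard, node]
Visit leaf → queue [mesh, front, ledger, index, shard, node]
Visit mesh → queue [front, ledger, index, shard, node]
Visit front → queue [ledger, index, shard, node]
Visit ledger → queue [index, shard, node]
Visit index; enqueue sink → queue [shard, node, sink]
Visit shard → queue [node, sink]
Visit node → queue [sink]
Visit sink; enqueue relay → queue [relay]
Visit relay → queue []

proxy, auth, edge, queue, root, peer, broker, hub, ingest, leaf, mesh, front, ledger, index, shard, node, sink, relay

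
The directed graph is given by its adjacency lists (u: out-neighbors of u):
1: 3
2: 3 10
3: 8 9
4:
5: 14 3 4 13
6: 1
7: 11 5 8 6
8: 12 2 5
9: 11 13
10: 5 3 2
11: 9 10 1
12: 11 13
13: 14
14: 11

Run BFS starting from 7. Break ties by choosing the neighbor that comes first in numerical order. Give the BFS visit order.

7 5 6 8 11 3 4 13 14 1 2 12 9 10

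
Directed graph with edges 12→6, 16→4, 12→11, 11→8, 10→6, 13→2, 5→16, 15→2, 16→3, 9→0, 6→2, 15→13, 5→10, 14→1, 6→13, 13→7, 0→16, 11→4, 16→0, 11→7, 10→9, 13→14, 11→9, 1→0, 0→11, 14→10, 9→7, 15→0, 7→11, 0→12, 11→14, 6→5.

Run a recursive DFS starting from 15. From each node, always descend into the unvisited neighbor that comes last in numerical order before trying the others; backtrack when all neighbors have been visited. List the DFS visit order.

15, 13, 14, 10, 9, 7, 11, 8, 4, 0, 16, 3, 12, 6, 5, 2, 1

Visit 15
15 → 13
13 → 14
14 → 10
10 → 9
9 → 7
7 → 11
11 → 8
11 → 4
9 → 0
0 → 16
16 → 3
0 → 12
12 → 6
6 → 5
6 → 2
14 → 1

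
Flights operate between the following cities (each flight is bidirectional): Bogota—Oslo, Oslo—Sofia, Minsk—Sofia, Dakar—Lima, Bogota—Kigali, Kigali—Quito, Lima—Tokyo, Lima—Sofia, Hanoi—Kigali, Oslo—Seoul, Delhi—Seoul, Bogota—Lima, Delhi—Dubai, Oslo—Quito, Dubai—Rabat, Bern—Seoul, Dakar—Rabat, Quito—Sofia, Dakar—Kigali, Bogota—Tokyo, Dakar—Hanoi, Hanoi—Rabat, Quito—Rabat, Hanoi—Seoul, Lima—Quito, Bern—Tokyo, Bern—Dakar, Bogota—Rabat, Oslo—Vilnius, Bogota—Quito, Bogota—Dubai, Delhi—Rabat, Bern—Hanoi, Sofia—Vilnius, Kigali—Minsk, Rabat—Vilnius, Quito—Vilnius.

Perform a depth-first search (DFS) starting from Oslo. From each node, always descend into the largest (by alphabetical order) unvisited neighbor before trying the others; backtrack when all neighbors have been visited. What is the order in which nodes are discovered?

Oslo Vilnius Sofia Quito Rabat Hanoi Seoul Delhi Dubai Bogota Tokyo Lima Dakar Kigali Minsk Bern

Visit Oslo
Oslo → Vilnius
Vilnius → Sofia
Sofia → Quito
Quito → Rabat
Rabat → Hanoi
Hanoi → Seoul
Seoul → Delhi
Delhi → Dubai
Dubai → Bogota
Bogota → Tokyo
Tokyo → Lima
Lima → Dakar
Dakar → Kigali
Kigali → Minsk
Dakar → Bern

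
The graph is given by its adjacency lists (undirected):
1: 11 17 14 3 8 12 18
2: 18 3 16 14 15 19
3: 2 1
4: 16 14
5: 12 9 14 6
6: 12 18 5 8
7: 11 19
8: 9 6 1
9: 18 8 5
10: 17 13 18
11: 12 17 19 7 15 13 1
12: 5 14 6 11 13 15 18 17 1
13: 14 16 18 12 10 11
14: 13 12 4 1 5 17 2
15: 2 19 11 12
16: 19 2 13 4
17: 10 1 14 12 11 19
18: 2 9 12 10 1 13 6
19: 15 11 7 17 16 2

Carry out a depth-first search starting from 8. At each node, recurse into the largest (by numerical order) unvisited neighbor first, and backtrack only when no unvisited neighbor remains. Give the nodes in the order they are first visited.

Visit 8
8 → 9
9 → 18
18 → 13
13 → 16
16 → 19
19 → 17
17 → 14
14 → 12
12 → 15
15 → 11
11 → 7
11 → 1
1 → 3
3 → 2
12 → 6
6 → 5
14 → 4
17 → 10

8 → 9 → 18 → 13 → 16 → 19 → 17 → 14 → 12 → 15 → 11 → 7 → 1 → 3 → 2 → 6 → 5 → 4 → 10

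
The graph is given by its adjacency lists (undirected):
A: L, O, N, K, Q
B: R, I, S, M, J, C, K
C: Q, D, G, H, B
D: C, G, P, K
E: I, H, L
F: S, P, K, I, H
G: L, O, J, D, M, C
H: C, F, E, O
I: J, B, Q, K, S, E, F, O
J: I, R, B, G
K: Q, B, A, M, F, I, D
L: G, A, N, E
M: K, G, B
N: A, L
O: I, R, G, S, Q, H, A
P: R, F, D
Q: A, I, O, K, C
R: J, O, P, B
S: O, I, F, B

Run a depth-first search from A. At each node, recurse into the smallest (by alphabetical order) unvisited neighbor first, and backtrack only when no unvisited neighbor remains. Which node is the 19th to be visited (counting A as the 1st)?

Visit A
A → K
K → B
B → C
C → D
D → G
G → J
J → I
I → E
E → H
H → F
F → P
P → R
R → O
O → Q
O → S
E → L
L → N
G → M

Visit order: A, K, B, C, D, G, J, I, E, H, F, P, R, O, Q, S, L, N, M

M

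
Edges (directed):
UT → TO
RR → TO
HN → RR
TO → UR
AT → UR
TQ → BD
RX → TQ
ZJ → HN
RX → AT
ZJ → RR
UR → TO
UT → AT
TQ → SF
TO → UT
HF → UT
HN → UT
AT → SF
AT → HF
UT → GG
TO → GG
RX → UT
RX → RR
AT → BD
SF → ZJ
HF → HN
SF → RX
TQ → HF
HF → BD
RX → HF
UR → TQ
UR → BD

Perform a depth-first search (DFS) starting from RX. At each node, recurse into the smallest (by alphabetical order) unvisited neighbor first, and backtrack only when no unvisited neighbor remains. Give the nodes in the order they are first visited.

RX -> AT -> BD -> HF -> HN -> RR -> TO -> GG -> UR -> TQ -> SF -> ZJ -> UT

Visit RX
RX → AT
AT → BD
AT → HF
HF → HN
HN → RR
RR → TO
TO → GG
TO → UR
UR → TQ
TQ → SF
SF → ZJ
TO → UT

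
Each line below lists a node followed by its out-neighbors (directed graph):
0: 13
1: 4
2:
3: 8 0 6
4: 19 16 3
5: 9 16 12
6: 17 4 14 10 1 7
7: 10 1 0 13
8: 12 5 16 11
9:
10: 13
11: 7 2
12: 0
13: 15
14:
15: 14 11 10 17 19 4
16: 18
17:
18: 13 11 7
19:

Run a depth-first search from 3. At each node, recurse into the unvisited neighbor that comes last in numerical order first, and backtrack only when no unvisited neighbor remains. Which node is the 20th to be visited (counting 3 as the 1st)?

6

Visit 3
3 → 8
8 → 16
16 → 18
18 → 13
13 → 15
15 → 19
15 → 17
15 → 14
15 → 11
11 → 7
7 → 10
7 → 1
1 → 4
7 → 0
11 → 2
8 → 12
8 → 5
5 → 9
3 → 6

Visit order: 3, 8, 16, 18, 13, 15, 19, 17, 14, 11, 7, 10, 1, 4, 0, 2, 12, 5, 9, 6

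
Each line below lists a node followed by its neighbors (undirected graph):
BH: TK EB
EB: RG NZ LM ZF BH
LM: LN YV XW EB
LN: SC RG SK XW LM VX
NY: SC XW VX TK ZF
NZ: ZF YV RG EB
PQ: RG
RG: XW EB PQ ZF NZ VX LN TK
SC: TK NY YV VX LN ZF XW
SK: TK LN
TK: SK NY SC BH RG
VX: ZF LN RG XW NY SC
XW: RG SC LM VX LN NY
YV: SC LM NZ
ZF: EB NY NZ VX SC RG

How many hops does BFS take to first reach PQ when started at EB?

2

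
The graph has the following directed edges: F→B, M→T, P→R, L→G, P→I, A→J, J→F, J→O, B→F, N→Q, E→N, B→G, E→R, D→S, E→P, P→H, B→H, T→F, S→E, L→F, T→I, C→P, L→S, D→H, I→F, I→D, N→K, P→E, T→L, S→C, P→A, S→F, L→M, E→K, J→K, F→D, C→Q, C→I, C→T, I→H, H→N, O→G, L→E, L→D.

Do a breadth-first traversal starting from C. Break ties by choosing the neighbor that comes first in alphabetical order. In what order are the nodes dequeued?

Visit C; enqueue I, P, Q, T → queue [I, P, Q, T]
Visit I; enqueue D, F, H → queue [P, Q, T, D, F, H]
Visit P; enqueue A, E, R → queue [Q, T, D, F, H, A, E, R]
Visit Q → queue [T, D, F, H, A, E, R]
Visit T; enqueue L → queue [D, F, H, A, E, R, L]
Visit D; enqueue S → queue [F, H, A, E, R, L, S]
Visit F; enqueue B → queue [H, A, E, R, L, S, B]
Visit H; enqueue N → queue [A, E, R, L, S, B, N]
Visit A; enqueue J → queue [E, R, L, S, B, N, J]
Visit E; enqueue K → queue [R, L, S, B, N, J, K]
Visit R → queue [L, S, B, N, J, K]
Visit L; enqueue G, M → queue [S, B, N, J, K, G, M]
Visit S → queue [B, N, J, K, G, M]
Visit B → queue [N, J, K, G, M]
Visit N → queue [J, K, G, M]
Visit J; enqueue O → queue [K, G, M, O]
Visit K → queue [G, M, O]
Visit G → queue [M, O]
Visit M → queue [O]
Visit O → queue []

C -> I -> P -> Q -> T -> D -> F -> H -> A -> E -> R -> L -> S -> B -> N -> J -> K -> G -> M -> O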